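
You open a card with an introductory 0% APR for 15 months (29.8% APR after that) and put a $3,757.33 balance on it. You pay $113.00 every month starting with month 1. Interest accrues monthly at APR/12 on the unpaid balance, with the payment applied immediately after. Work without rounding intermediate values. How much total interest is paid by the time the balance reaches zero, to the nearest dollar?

$719

Promo months 1–15 at r₀ = 0%/12 = 0; months 16+ at r₁ = 29.8%/12 = 0.0248333.
After month 15 (no interest yet): B = $3,757.33 − 15·$113.00 = $2,062.33.
Then at r₁ with $113.00/mo: n₂ = −ln(1 − r₁·B/P)/ln(1+r₁) ≈ 24.61 → 25 more payments.
Total paid = 39·$113.00 + $69.43 = $4,476.43; interest = $4,476.43 − $3,757.33 = $719.10.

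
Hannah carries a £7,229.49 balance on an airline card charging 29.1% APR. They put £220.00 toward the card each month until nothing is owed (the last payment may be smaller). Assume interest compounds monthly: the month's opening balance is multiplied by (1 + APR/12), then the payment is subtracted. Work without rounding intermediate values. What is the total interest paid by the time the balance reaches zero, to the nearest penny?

Monthly rate r = 29.1%/12 = 2.425% = 0.02425.
Payoff takes n = ⌈−ln(1 − rB₀/P)/ln(1+r)⌉ = ⌈66.525⌉ = 67 payments; the last is £116.26.
Total paid = 66·£220.00 + £116.26 = £14,636.26.
Total interest = total paid − principal = £14,636.26 − £7,229.49 = £7,406.77.

£7,406.77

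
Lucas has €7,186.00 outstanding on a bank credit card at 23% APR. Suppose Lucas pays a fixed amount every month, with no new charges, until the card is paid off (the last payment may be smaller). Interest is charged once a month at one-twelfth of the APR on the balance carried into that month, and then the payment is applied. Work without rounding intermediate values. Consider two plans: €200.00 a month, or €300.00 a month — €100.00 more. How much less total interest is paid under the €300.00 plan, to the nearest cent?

Monthly rate r = 23%/12 = 1.91667% = 0.0191667.
At €200.00/mo: n = ⌈−ln(1 − rB₀/P)/ln(1+r)⌉ = 62 payments (last €92.77); total interest = total paid − €7,186.00 = €5,106.77.
At €300.00/mo: 33 payments (last €111.30); total interest €2,525.30.
Interest saved = €5,106.77 − €2,525.30 = €2,581.47.

€2,581.47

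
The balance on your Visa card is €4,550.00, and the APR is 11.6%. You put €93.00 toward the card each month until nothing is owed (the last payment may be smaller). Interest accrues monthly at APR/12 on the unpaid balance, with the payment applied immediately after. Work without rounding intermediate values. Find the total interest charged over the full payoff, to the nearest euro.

€1,641

Monthly rate r = 11.6%/12 = 0.966667% = 0.00966667.
Payoff takes n = ⌈−ln(1 − rB₀/P)/ln(1+r)⌉ = ⌈66.572⌉ = 67 payments; the last is €53.31.
Total paid = 66·€93.00 + €53.31 = €6,191.31.
Total interest = total paid − principal = €6,191.31 − €4,550.00 = €1,641.31.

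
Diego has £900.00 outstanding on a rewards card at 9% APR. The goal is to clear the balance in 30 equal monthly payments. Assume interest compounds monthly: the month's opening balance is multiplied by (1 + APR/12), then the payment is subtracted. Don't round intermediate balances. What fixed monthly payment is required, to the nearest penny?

£33.61

Monthly rate r = 9%/12 = 0.75% = 0.0075.
Level-payment amortization: P = B₀·r / (1 − (1+r)^(−n)) = 900.00·0.0075 / (1 − 1.0075^(−30)).
Denominator 1 − (1+r)^(−30) = 0.200813102.
P = 6.75 / 0.200813102 ≈ 33.61.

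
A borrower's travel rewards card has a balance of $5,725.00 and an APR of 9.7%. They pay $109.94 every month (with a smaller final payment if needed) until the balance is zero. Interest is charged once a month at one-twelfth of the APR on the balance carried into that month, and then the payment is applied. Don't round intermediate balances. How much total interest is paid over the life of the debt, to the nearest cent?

$1,735.62

Monthly rate r = 9.7%/12 = 0.808333% = 0.00808333.
Payoff takes n = ⌈−ln(1 − rB₀/P)/ln(1+r)⌉ = ⌈67.860⌉ = 68 payments; the last is $94.64.
Total paid = 67·$109.94 + $94.64 = $7,460.62.
Total interest = total paid − principal = $7,460.62 − $5,725.00 = $1,735.62.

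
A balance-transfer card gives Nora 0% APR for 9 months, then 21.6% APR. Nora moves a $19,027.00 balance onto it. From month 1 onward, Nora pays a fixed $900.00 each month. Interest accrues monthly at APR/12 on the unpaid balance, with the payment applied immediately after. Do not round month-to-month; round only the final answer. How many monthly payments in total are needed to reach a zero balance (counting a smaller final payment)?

Promo months 1–9 at r₀ = 0%/12 = 0; months 10+ at r₁ = 21.6%/12 = 0.018.
After month 9 (no interest yet): B = $19,027.00 − 9·$900.00 = $10,927.00.
Then at r₁ with $900.00/mo: n₂ = −ln(1 − r₁·B/P)/ln(1+r₁) ≈ 13.82 → 14 more payments.

23 months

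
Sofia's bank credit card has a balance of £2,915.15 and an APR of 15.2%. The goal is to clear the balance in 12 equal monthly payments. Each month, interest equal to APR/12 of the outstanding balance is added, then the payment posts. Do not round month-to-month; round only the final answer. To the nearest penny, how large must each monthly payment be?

Monthly rate r = 15.2%/12 = 1.26667% = 0.0126667.
Level-payment amortization: P = B₀·r / (1 − (1+r)^(−n)) = 2915.15·0.0126667 / (1 − 1.01267^(−12)).
Denominator 1 − (1+r)^(−12) = 0.140191326.
P = 36.9252 / 0.140191326 ≈ 263.39.

£263.39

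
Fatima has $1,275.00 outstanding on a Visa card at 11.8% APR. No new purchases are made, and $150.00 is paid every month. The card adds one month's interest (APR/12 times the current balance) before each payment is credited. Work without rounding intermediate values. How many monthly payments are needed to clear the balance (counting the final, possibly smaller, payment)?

9 payments

Monthly rate r = 11.8%/12 = 0.983333% = 0.00983333.
Recurrence: B ← B·(1+r) − $150.00.
Month 1: interest $12.54; balance after payment $1,137.54.
Month 2: interest $11.19; balance after payment $998.72.
Closed form: n = −ln(1 − rB₀/P)/ln(1+r) = −ln(0.91642)/ln(1.00983) ≈ 8.920, so the balance reaches zero during payment 9.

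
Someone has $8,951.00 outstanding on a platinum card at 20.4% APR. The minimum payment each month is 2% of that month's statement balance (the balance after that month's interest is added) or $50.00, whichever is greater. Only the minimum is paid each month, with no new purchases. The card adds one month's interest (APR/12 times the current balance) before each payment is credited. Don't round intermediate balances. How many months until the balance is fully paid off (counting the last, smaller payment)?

Monthly rate r = 20.4%/12 = 1.7% = 0.017.
While 2% of the post-interest balance exceeds $50.00, each month B ← (B·(1+r))·(1 − 0.02), i.e. B shrinks by the factor (1+r)·0.98 = 0.99666.
This holds for months 1–387. Entering month 388 the balance is $2,452.29; 2% of the post-interest balance is now below $50.00, so the flat $50.00 minimum applies from here.
From month 388 a fixed $50.00 at rate r clears $2,452.29 in 107 more payments. Total: 387 + 107 = 494 months.

494 months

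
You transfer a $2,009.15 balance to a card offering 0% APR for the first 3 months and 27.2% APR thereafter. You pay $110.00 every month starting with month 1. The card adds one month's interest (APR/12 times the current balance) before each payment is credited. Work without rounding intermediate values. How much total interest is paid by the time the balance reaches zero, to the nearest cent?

$405.02

Promo months 1–3 at r₀ = 0%/12 = 0; months 4+ at r₁ = 27.2%/12 = 0.0226667.
After month 3 (no interest yet): B = $2,009.15 − 3·$110.00 = $1,679.15.
Then at r₁ with $110.00/mo: n₂ = −ln(1 − r₁·B/P)/ln(1+r₁) ≈ 18.95 → 19 more payments.
Total paid = 21·$110.00 + $104.17 = $2,414.17; interest = $2,414.17 − $2,009.15 = $405.02.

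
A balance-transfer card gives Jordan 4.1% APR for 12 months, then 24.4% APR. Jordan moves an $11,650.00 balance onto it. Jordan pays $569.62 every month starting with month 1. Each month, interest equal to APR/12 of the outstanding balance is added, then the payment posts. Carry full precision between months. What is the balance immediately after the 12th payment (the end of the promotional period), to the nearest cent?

$5,171.37

Promo months 1–12 at r₀ = 4.1%/12 = 0.00341667; months 13+ at r₁ = 24.4%/12 = 0.0203333.
After month 12: iterate B ← B·(1+r₀) − $569.62 for 12 months → $5,171.37.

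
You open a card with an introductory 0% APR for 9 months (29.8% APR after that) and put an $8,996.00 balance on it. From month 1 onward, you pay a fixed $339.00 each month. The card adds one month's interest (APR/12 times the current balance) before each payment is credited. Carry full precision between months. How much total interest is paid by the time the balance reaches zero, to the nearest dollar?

$1,958

Promo months 1–9 at r₀ = 0%/12 = 0; months 10+ at r₁ = 29.8%/12 = 0.0248333.
After month 9 (no interest yet): B = $8,996.00 − 9·$339.00 = $5,945.00.
Then at r₁ with $339.00/mo: n₂ = −ln(1 − r₁·B/P)/ln(1+r₁) ≈ 23.31 → 24 more payments.
Total paid = 32·$339.00 + $106.24 = $10,954.24; interest = $10,954.24 − $8,996.00 = $1,958.24.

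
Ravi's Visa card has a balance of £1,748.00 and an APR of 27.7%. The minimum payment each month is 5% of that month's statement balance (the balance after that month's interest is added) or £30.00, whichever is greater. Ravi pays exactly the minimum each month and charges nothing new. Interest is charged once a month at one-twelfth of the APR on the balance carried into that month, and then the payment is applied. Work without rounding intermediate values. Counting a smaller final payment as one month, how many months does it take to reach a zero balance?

Monthly rate r = 27.7%/12 = 2.30833% = 0.0230833.
While 5% of the post-interest balance exceeds £30.00, each month B ← (B·(1+r))·(1 − 0.05), i.e. B shrinks by the factor (1+r)·0.95 = 0.97193.
This holds for months 1–39. Entering month 40 the balance is £575.83; 5% of the post-interest balance is now below £30.00, so the flat £30.00 minimum applies from here.
From month 40 a fixed £30.00 at rate r clears £575.83 in 26 more payments. Total: 39 + 26 = 65 months.

65 months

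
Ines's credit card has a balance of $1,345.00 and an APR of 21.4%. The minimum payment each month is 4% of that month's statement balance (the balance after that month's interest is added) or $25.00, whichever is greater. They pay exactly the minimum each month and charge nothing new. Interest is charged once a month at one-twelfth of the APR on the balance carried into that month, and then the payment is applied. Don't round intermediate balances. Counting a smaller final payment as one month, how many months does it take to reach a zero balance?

67 months

Monthly rate r = 21.4%/12 = 1.78333% = 0.0178333.
While 4% of the post-interest balance exceeds $25.00, each month B ← (B·(1+r))·(1 − 0.04), i.e. B shrinks by the factor (1+r)·0.96 = 0.97712.
This holds for months 1–34. Entering month 35 the balance is $612.28; 4% of the post-interest balance is now below $25.00, so the flat $25.00 minimum applies from here.
From month 35 a fixed $25.00 at rate r clears $612.28 in 33 more payments. Total: 34 + 33 = 67 months.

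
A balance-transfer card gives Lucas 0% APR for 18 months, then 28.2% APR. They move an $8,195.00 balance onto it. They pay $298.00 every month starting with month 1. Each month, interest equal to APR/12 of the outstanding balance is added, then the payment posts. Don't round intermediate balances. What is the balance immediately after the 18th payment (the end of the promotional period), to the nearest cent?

Promo months 1–18 at r₀ = 0%/12 = 0; months 19+ at r₁ = 28.2%/12 = 0.0235.
After month 18 (no interest yet): B = $8,195.00 − 18·$298.00 = $2,831.00.

$2,831.00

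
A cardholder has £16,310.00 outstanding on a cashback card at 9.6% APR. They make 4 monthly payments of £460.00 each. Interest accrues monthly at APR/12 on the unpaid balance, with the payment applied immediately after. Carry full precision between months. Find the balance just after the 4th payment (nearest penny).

Monthly rate r = 9.6%/12 = 0.8% = 0.008.
Each month: B ← B·(1+r) − £460.00.
Month 1: interest £130.48; balance after payment £15,980.48.
Month 2: interest £127.84; balance after payment £15,648.32.
Month 3: interest £125.19; balance after payment £15,313.51.
Month 4: interest £122.51; balance after payment £14,976.02.

£14,976.02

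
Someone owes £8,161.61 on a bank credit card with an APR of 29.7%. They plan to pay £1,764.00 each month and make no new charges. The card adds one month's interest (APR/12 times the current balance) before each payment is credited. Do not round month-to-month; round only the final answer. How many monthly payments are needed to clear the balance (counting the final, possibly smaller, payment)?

5 months

Monthly rate r = 29.7%/12 = 2.475% = 0.02475.
Recurrence: B ← B·(1+r) − £1,764.00.
Month 1: interest £202.00; balance after payment £6,599.61.
Month 2: interest £163.34; balance after payment £4,998.95.
Month 3: interest £123.72; balance after payment £3,358.67.
Month 4: interest £83.13; balance after payment £1,677.80.
Month 5: interest £41.53; balance after payment £0.00.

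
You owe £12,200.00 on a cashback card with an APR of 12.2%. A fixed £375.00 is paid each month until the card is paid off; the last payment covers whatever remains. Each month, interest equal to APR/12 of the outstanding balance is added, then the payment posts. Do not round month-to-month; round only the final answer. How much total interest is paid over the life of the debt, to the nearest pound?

£2,689

Monthly rate r = 12.2%/12 = 1.01667% = 0.0101667.
Payoff takes n = ⌈−ln(1 − rB₀/P)/ln(1+r)⌉ = ⌈39.703⌉ = 40 payments; the last is £263.90.
Total paid = 39·£375.00 + £263.90 = £14,888.90.
Total interest = total paid − principal = £14,888.90 − £12,200.00 = £2,688.90.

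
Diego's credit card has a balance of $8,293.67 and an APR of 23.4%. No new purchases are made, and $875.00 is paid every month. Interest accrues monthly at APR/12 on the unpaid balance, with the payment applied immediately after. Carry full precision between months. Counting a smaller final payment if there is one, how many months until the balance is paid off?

11 payments

Monthly rate r = 23.4%/12 = 1.95% = 0.0195.
Recurrence: B ← B·(1+r) − $875.00.
Month 1: interest $161.73; balance after payment $7,580.40.
Month 2: interest $147.82; balance after payment $6,853.21.
Closed form: n = −ln(1 − rB₀/P)/ln(1+r) = −ln(0.81517)/ln(1.0195) ≈ 10.582, so the balance reaches zero during payment 11.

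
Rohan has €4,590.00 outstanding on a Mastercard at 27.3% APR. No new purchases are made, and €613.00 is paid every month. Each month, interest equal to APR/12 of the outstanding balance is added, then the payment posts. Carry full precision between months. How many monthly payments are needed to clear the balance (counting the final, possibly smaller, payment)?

9 months

Monthly rate r = 27.3%/12 = 2.275% = 0.02275.
Recurrence: B ← B·(1+r) − €613.00.
Month 1: interest €104.42; balance after payment €4,081.42.
Month 2: interest €92.85; balance after payment €3,561.27.
Closed form: n = −ln(1 − rB₀/P)/ln(1+r) = −ln(0.82965)/ln(1.02275) ≈ 8.302, so the balance reaches zero during payment 9.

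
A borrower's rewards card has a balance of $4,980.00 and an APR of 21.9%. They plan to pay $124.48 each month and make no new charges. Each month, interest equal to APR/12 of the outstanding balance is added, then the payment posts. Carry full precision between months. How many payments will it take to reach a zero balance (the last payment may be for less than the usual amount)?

73 months

Monthly rate r = 21.9%/12 = 1.825% = 0.01825.
Recurrence: B ← B·(1+r) − $124.48.
Month 1: interest $90.88; balance after payment $4,946.41.
Month 2: interest $90.27; balance after payment $4,912.20.
Closed form: n = −ln(1 − rB₀/P)/ln(1+r) = −ln(0.26988)/ln(1.01825) ≈ 72.421, so the balance reaches zero during payment 73.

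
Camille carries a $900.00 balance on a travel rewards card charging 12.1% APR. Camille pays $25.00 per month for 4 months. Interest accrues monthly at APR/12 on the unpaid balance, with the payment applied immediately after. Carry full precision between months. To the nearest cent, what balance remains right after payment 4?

Monthly rate r = 12.1%/12 = 1.00833% = 0.0100833.
Each month: B ← B·(1+r) − $25.00.
Month 1: interest $9.07; balance after payment $884.08.
Month 2: interest $8.91; balance after payment $867.99.
Month 3: interest $8.75; balance after payment $851.74.
Month 4: interest $8.59; balance after payment $835.33.

$835.33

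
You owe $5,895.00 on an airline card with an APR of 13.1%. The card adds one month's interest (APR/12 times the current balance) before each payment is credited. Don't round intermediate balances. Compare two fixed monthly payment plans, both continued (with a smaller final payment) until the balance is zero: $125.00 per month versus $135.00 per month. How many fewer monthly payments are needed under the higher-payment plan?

7 fewer payments

Monthly rate r = 13.1%/12 = 1.09167% = 0.0109167.
At $125.00/mo: n = ⌈−ln(1 − rB₀/P)/ln(1+r)⌉ = 67 payments (last $76.84); total interest = total paid − $5,895.00 = $2,431.84.
At $135.00/mo: 60 payments (last $87.16); total interest $2,157.16.
Payments saved = 67 − 60 = 7.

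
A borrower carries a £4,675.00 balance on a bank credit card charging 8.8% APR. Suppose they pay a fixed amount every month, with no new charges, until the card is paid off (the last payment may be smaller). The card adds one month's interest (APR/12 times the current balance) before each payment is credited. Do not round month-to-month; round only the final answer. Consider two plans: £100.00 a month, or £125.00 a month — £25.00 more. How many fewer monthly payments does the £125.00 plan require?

14 fewer payments

Monthly rate r = 8.8%/12 = 0.733333% = 0.00733333.
At £100.00/mo: n = ⌈−ln(1 − rB₀/P)/ln(1+r)⌉ = 58 payments (last £45.84); total interest = total paid − £4,675.00 = £1,070.84.
At £125.00/mo: 44 payments (last £109.37); total interest £809.37.
Payments saved = 58 − 44 = 14.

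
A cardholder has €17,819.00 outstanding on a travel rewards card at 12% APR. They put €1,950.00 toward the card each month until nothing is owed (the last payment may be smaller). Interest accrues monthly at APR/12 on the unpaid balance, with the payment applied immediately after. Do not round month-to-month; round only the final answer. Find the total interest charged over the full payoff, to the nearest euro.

Monthly rate r = 12%/12 = 1% = 0.01.
Payoff takes n = ⌈−ln(1 − rB₀/P)/ln(1+r)⌉ = ⌈9.631⌉ = 10 payments; the last is €1,231.95.
Total paid = 9·€1,950.00 + €1,231.95 = €18,781.95.
Total interest = total paid − principal = €18,781.95 − €17,819.00 = €962.95.

€963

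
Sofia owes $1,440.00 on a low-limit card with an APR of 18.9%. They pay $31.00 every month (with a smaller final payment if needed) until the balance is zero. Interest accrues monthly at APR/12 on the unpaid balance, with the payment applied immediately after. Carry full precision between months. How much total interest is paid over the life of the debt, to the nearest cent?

$1,169.26

Monthly rate r = 18.9%/12 = 1.575% = 0.01575.
Payoff takes n = ⌈−ln(1 − rB₀/P)/ln(1+r)⌉ = ⌈84.169⌉ = 85 payments; the last is $5.26.
Total paid = 84·$31.00 + $5.26 = $2,609.26.
Total interest = total paid − principal = $2,609.26 − $1,440.00 = $1,169.26.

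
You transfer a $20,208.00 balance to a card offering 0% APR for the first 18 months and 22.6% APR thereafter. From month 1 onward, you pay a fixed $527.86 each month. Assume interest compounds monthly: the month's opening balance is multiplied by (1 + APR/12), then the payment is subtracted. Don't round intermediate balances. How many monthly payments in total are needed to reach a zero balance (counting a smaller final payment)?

44 months

Promo months 1–18 at r₀ = 0%/12 = 0; months 19+ at r₁ = 22.6%/12 = 0.0188333.
After month 18 (no interest yet): B = $20,208.00 − 18·$527.86 = $10,706.52.
Then at r₁ with $527.86/mo: n₂ = −ln(1 − r₁·B/P)/ln(1+r₁) ≈ 25.79 → 26 more payments.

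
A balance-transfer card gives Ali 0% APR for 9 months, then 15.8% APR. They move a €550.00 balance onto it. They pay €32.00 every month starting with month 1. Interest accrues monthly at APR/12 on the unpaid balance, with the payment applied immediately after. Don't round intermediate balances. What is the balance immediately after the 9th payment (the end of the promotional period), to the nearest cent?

Promo months 1–9 at r₀ = 0%/12 = 0; months 10+ at r₁ = 15.8%/12 = 0.0131667.
After month 9 (no interest yet): B = €550.00 − 9·€32.00 = €262.00.

€262.00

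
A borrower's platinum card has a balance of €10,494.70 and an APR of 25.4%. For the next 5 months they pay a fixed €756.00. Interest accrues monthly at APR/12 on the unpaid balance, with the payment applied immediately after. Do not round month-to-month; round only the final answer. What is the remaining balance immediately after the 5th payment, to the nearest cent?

Monthly rate r = 25.4%/12 = 2.11667% = 0.0211667.
Each month: B ← B·(1+r) − €756.00.
Month 1: interest €222.14; balance after payment €9,960.84.
Month 2: interest €210.84; balance after payment €9,415.68.
Month 3: interest €199.30; balance after payment €8,858.97.
Month 4: interest €187.51; balance after payment €8,290.49.
Month 5: interest €175.48; balance after payment €7,709.97.

€7,709.97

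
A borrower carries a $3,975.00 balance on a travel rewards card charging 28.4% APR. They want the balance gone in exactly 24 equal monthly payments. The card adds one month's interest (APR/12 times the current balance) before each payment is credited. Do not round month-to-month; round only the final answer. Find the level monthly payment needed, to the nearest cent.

Monthly rate r = 28.4%/12 = 2.36667% = 0.0236667.
Level-payment amortization: P = B₀·r / (1 − (1+r)^(−n)) = 3975.00·0.0236667 / (1 − 1.02367^(−24)).
Denominator 1 − (1+r)^(−24) = 0.429580296.
P = 94.075 / 0.429580296 ≈ 218.99.

$218.99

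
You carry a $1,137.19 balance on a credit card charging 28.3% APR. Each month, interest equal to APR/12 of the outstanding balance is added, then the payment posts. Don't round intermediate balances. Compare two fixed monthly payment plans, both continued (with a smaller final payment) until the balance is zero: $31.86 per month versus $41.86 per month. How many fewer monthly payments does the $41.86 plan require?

36 fewer payments

Monthly rate r = 28.3%/12 = 2.35833% = 0.0235833.
At $31.86/mo: n = ⌈−ln(1 − rB₀/P)/ln(1+r)⌉ = 80 payments (last $3.09); total interest = total paid − $1,137.19 = $1,382.84.
At $41.86/mo: 44 payments (last $38.15); total interest $700.94.
Payments saved = 80 − 44 = 36.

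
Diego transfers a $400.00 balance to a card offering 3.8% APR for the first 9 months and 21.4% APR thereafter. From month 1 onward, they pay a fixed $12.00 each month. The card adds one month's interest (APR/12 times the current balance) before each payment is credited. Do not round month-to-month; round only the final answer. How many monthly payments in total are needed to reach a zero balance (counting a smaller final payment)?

Promo months 1–9 at r₀ = 3.8%/12 = 0.00316667; months 10+ at r₁ = 21.4%/12 = 0.0178333.
After month 9: iterate B ← B·(1+r₀) − $12.00 for 9 months → $302.17.
Then at r₁ with $12.00/mo: n₂ = −ln(1 − r₁·B/P)/ln(1+r₁) ≈ 33.72 → 34 more payments.

43 payments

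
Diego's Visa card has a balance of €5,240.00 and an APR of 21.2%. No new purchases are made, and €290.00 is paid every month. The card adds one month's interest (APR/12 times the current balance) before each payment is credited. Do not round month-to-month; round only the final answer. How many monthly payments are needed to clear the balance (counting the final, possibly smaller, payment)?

22 payments

Monthly rate r = 21.2%/12 = 1.76667% = 0.0176667.
Recurrence: B ← B·(1+r) − €290.00.
Month 1: interest €92.57; balance after payment €5,042.57.
Month 2: interest €89.09; balance after payment €4,841.66.
Closed form: n = −ln(1 − rB₀/P)/ln(1+r) = −ln(0.68078)/ln(1.01767) ≈ 21.957, so the balance reaches zero during payment 22.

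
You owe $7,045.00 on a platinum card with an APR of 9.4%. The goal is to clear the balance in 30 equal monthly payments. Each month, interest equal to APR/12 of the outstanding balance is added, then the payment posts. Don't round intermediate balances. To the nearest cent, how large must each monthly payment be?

Monthly rate r = 9.4%/12 = 0.783333% = 0.00783333.
Level-payment amortization: P = B₀·r / (1 − (1+r)^(−n)) = 7045.00·0.00783333 / (1 − 1.00783^(−30)).
Denominator 1 − (1+r)^(−30) = 0.208704942.
P = 55.1858 / 0.208704942 ≈ 264.42.

$264.42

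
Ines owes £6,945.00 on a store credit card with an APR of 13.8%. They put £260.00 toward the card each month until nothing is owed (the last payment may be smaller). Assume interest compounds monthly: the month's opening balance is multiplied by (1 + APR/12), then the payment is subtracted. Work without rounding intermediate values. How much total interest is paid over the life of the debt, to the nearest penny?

£1,399.89

Monthly rate r = 13.8%/12 = 1.15% = 0.0115.
Payoff takes n = ⌈−ln(1 − rB₀/P)/ln(1+r)⌉ = ⌈32.095⌉ = 33 payments; the last is £24.89.
Total paid = 32·£260.00 + £24.89 = £8,344.89.
Total interest = total paid − principal = £8,344.89 − £6,945.00 = £1,399.89.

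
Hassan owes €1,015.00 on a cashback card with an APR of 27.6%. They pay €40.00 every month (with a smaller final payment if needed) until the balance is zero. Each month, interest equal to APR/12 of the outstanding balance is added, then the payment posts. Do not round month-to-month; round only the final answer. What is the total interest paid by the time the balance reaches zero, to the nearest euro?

€526

Monthly rate r = 27.6%/12 = 2.3% = 0.023.
Payoff takes n = ⌈−ln(1 − rB₀/P)/ln(1+r)⌉ = ⌈38.531⌉ = 39 payments; the last is €21.34.
Total paid = 38·€40.00 + €21.34 = €1,541.34.
Total interest = total paid − principal = €1,541.34 − €1,015.00 = €526.34.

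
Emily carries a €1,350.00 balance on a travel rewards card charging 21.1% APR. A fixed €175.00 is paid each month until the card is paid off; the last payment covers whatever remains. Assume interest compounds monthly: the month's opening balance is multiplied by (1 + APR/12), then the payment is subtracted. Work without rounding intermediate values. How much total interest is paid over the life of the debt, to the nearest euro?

Monthly rate r = 21.1%/12 = 1.75833% = 0.0175833.
Payoff takes n = ⌈−ln(1 − rB₀/P)/ln(1+r)⌉ = ⌈8.363⌉ = 9 payments; the last is €63.85.
Total paid = 8·€175.00 + €63.85 = €1,463.85.
Total interest = total paid − principal = €1,463.85 − €1,350.00 = €113.85.

€114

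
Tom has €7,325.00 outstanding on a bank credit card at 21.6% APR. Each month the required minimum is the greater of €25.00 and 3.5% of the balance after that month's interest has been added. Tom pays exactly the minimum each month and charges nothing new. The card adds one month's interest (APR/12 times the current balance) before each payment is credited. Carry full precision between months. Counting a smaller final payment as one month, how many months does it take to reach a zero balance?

Monthly rate r = 21.6%/12 = 1.8% = 0.018.
While 3.5% of the post-interest balance exceeds €25.00, each month B ← (B·(1+r))·(1 − 0.035), i.e. B shrinks by the factor (1+r)·0.965 = 0.98237.
This holds for months 1–132. Entering month 133 the balance is €700.03; 3.5% of the post-interest balance is now below €25.00, so the flat €25.00 minimum applies from here.
From month 133 a fixed €25.00 at rate r clears €700.03 in 40 more payments. Total: 132 + 40 = 172 months.

172 months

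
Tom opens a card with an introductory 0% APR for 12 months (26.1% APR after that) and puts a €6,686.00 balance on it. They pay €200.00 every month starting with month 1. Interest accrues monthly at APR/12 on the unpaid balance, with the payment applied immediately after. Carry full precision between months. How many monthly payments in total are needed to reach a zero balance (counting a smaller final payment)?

42 months

Promo months 1–12 at r₀ = 0%/12 = 0; months 13+ at r₁ = 26.1%/12 = 0.02175.
After month 12 (no interest yet): B = €6,686.00 − 12·€200.00 = €4,286.00.
Then at r₁ with €200.00/mo: n₂ = −ln(1 − r₁·B/P)/ln(1+r₁) ≈ 29.17 → 30 more payments.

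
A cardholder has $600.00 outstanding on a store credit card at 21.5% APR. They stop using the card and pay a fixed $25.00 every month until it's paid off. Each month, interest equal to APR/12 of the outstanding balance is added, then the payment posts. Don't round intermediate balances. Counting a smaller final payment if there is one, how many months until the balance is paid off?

32 payments

Monthly rate r = 21.5%/12 = 1.79167% = 0.0179167.
Recurrence: B ← B·(1+r) − $25.00.
Month 1: interest $10.75; balance after payment $585.75.
Month 2: interest $10.49; balance after payment $571.24.
Closed form: n = −ln(1 − rB₀/P)/ln(1+r) = −ln(0.57)/ln(1.01792) ≈ 31.654, so the balance reaches zero during payment 32.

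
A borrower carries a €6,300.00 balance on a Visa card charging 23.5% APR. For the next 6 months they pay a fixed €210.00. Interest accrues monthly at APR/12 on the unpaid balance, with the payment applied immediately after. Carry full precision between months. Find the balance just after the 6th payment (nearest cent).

Monthly rate r = 23.5%/12 = 1.95833% = 0.0195833.
Each month: B ← B·(1+r) − €210.00.
Month 1: interest €123.38; balance after payment €6,213.38.
Month 2: interest €121.68; balance after payment €6,125.05.
Month 3: interest €119.95; balance after payment €6,035.00.
Month 4: interest €118.19; balance after payment €5,943.19.
Month 5: interest €116.39; balance after payment €5,849.58.
Month 6: interest €114.55; balance after payment €5,754.13.

€5,754.13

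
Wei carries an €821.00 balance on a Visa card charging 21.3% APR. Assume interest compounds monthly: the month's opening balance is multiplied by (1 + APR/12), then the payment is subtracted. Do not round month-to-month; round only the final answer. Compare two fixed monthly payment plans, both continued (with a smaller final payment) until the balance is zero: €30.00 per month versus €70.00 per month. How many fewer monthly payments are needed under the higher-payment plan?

Monthly rate r = 21.3%/12 = 1.775% = 0.01775.
At €30.00/mo: n = ⌈−ln(1 − rB₀/P)/ln(1+r)⌉ = 38 payments (last €24.04); total interest = total paid − €821.00 = €313.04.
At €70.00/mo: 14 payments (last €18.81); total interest €107.81.
Payments saved = 38 − 14 = 24.

24 fewer payments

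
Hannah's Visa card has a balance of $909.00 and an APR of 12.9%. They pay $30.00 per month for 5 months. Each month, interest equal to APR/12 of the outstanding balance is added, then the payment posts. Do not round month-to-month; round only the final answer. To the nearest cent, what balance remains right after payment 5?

$805.66

Monthly rate r = 12.9%/12 = 1.075% = 0.01075.
Each month: B ← B·(1+r) − $30.00.
Month 1: interest $9.77; balance after payment $888.77.
Month 2: interest $9.55; balance after payment $868.33.
Month 3: interest $9.33; balance after payment $847.66.
Month 4: interest $9.11; balance after payment $826.77.
Month 5: interest $8.89; balance after payment $805.66.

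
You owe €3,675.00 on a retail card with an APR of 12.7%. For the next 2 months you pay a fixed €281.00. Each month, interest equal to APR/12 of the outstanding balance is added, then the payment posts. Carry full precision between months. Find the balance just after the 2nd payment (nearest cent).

Monthly rate r = 12.7%/12 = 1.05833% = 0.0105833.
Each month: B ← B·(1+r) − €281.00.
Month 1: interest €38.89; balance after payment €3,432.89.
Month 2: interest €36.33; balance after payment €3,188.23.

€3,188.23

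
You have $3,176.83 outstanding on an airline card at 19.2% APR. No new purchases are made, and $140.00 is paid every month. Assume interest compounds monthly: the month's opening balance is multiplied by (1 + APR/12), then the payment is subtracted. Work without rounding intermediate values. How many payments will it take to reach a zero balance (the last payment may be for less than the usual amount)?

29 payments

Monthly rate r = 19.2%/12 = 1.6% = 0.016.
Recurrence: B ← B·(1+r) − $140.00.
Month 1: interest $50.83; balance after payment $3,087.66.
Month 2: interest $49.40; balance after payment $2,997.06.
Closed form: n = −ln(1 − rB₀/P)/ln(1+r) = −ln(0.63693)/ln(1.016) ≈ 28.418, so the balance reaches zero during payment 29.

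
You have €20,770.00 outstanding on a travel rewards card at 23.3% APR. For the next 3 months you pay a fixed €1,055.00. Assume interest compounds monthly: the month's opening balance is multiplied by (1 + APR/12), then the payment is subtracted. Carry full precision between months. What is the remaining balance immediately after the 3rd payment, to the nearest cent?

€18,776.64

Monthly rate r = 23.3%/12 = 1.94167% = 0.0194167.
Each month: B ← B·(1+r) − €1,055.00.
Month 1: interest €403.28; balance after payment €20,118.28.
Month 2: interest €390.63; balance after payment €19,453.91.
Month 3: interest €377.73; balance after payment €18,776.64.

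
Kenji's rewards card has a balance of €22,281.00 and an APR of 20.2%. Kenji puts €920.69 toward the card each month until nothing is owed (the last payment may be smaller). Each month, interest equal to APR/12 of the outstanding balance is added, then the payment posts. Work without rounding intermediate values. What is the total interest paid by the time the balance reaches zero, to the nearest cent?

€6,576.43

Monthly rate r = 20.2%/12 = 1.68333% = 0.0168333.
Payoff takes n = ⌈−ln(1 − rB₀/P)/ln(1+r)⌉ = ⌈31.341⌉ = 32 payments; the last is €316.04.
Total paid = 31·€920.69 + €316.04 = €28,857.43.
Total interest = total paid − principal = €28,857.43 − €22,281.00 = €6,576.43.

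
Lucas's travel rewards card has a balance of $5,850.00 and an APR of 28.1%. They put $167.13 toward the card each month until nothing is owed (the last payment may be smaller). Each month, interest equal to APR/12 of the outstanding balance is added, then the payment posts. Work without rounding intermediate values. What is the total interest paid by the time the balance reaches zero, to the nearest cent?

$6,517.48

Monthly rate r = 28.1%/12 = 2.34167% = 0.0234167.
Payoff takes n = ⌈−ln(1 − rB₀/P)/ln(1+r)⌉ = ⌈73.999⌉ = 74 payments; the last is $166.99.
Total paid = 73·$167.13 + $166.99 = $12,367.48.
Total interest = total paid − principal = $12,367.48 − $5,850.00 = $6,517.48.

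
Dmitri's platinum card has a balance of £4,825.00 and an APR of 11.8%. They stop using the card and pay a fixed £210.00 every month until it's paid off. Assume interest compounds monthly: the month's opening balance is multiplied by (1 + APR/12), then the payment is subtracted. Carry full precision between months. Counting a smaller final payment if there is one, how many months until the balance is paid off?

Monthly rate r = 11.8%/12 = 0.983333% = 0.00983333.
Recurrence: B ← B·(1+r) − £210.00.
Month 1: interest £47.45; balance after payment £4,662.45.
Month 2: interest £45.85; balance after payment £4,498.29.
Closed form: n = −ln(1 − rB₀/P)/ln(1+r) = −ln(0.77407)/ln(1.00983) ≈ 26.172, so the balance reaches zero during payment 27.

27 months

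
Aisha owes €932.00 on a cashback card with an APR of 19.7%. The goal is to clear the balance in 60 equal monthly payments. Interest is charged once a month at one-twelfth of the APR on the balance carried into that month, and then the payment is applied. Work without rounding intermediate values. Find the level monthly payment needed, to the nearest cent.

€24.54

Monthly rate r = 19.7%/12 = 1.64167% = 0.0164167.
Level-payment amortization: P = B₀·r / (1 − (1+r)^(−n)) = 932.00·0.0164167 / (1 − 1.01642^(−60)).
Denominator 1 − (1+r)^(−60) = 0.623562107.
P = 15.3003 / 0.623562107 ≈ 24.54.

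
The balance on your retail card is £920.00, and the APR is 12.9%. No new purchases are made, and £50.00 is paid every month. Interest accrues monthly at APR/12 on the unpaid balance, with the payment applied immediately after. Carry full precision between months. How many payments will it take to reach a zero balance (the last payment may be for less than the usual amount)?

Monthly rate r = 12.9%/12 = 1.075% = 0.01075.
Recurrence: B ← B·(1+r) − £50.00.
Month 1: interest £9.89; balance after payment £879.89.
Month 2: interest £9.46; balance after payment £839.35.
Closed form: n = −ln(1 − rB₀/P)/ln(1+r) = −ln(0.8022)/ln(1.01075) ≈ 20.612, so the balance reaches zero during payment 21.

21 months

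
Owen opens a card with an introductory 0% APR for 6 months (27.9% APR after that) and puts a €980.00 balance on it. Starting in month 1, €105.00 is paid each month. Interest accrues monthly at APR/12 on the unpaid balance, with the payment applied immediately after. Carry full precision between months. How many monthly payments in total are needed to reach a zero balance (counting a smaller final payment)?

10 payments

Promo months 1–6 at r₀ = 0%/12 = 0; months 7+ at r₁ = 27.9%/12 = 0.02325.
After month 6 (no interest yet): B = €980.00 − 6·€105.00 = €350.00.
Then at r₁ with €105.00/mo: n₂ = −ln(1 − r₁·B/P)/ln(1+r₁) ≈ 3.51 → 4 more payments.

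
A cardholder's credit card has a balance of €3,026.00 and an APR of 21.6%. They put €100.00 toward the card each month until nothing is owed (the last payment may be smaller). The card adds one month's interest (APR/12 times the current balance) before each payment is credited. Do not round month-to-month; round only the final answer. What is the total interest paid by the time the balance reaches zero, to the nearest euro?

Monthly rate r = 21.6%/12 = 1.8% = 0.018.
Payoff takes n = ⌈−ln(1 − rB₀/P)/ln(1+r)⌉ = ⌈44.101⌉ = 45 payments; the last is €10.16.
Total paid = 44·€100.00 + €10.16 = €4,410.16.
Total interest = total paid − principal = €4,410.16 − €3,026.00 = €1,384.16.

€1,384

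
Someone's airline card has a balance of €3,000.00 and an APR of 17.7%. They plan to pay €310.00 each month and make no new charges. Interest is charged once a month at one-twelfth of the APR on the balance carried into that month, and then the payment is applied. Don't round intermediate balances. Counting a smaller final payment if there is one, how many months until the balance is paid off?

11 payments

Monthly rate r = 17.7%/12 = 1.475% = 0.01475.
Recurrence: B ← B·(1+r) − €310.00.
Month 1: interest €44.25; balance after payment €2,734.25.
Month 2: interest €40.33; balance after payment €2,464.58.
Closed form: n = −ln(1 − rB₀/P)/ln(1+r) = −ln(0.85726)/ln(1.01475) ≈ 10.519, so the balance reaches zero during payment 11.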